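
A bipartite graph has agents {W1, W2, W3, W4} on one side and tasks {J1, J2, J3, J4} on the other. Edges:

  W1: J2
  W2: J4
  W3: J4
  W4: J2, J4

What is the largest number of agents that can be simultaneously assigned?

2

Unit-capacity flow: source→left, listed edges, right→sink; max matching = max flow.
Augmenting path W1→J2 (+1); matched 1.
Augmenting path W2→J4 (+1); matched 2.
No augmenting path remains; maximum matching = 2.
König certificate: {J2, J4} is a vertex cover of size 2 (every listed pair touches it), so no matching can be larger.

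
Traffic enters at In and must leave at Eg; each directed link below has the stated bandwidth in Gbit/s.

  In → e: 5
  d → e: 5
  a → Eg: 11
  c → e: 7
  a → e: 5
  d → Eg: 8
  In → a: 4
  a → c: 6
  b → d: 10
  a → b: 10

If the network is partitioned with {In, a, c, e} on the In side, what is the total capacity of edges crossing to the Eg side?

21

Edges leaving {In, a, c, e}: a→b (10), a→Eg (11).
Cut capacity = 10 + 11 = 21.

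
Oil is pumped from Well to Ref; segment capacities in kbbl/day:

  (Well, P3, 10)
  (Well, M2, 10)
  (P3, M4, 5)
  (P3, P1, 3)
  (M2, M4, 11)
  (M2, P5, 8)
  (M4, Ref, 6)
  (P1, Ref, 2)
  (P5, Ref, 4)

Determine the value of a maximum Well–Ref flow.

Augment Well→P3→M4→Ref: bottleneck 5, flow now 5.
Augment Well→P3→P1→Ref: bottleneck 2, flow now 7.
Augment Well→M2→M4→Ref: bottleneck 1, flow now 8.
Augment Well→M2→P5→Ref: bottleneck 4, flow now 12.
No augmenting path remains; maximum flow = 12.
In the residual graph, reachable from Well: {Well, P3, M2, M4, P1, P5}.
Min-cut edges: M4→Ref (6), P1→Ref (2), P5→Ref (4); capacity 6 + 2 + 4 = 12.
This cut is saturated, so no flow can exceed 12.

12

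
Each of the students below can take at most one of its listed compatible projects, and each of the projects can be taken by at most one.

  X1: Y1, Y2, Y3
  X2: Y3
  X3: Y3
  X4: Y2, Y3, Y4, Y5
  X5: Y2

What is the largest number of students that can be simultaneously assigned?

4

Unit-capacity flow: source→left, listed edges, right→sink; max matching = max flow.
Augmenting path X1→Y1 (+1); matched 1.
Augmenting path X2→Y3 (+1); matched 2.
Augmenting path X4→Y2 (+1); matched 3.
Augmenting path X5→Y2→X4→Y4 (+1); matched 4.
No augmenting path remains; maximum matching = 4.
König certificate: {X1, X4, X5, Y3} is a vertex cover of size 4 (every listed pair touches it), so no matching can be larger.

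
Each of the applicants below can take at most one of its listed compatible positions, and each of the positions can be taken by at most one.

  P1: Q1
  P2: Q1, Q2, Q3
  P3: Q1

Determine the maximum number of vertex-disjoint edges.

2

Unit-capacity flow: source→left, listed edges, right→sink; max matching = max flow.
Augmenting path P1→Q1 (+1); matched 1.
Augmenting path P2→Q2 (+1); matched 2.
No augmenting path remains; maximum matching = 2.
König certificate: {P2, Q1} is a vertex cover of size 2 (every listed pair touches it), so no matching can be larger.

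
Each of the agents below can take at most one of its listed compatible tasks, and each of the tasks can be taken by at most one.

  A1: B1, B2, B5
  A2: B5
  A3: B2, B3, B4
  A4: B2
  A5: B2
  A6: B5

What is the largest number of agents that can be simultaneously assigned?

Unit-capacity flow: source→left, listed edges, right→sink; max matching = max flow.
Augmenting path A1→B1 (+1); matched 1.
Augmenting path A2→B5 (+1); matched 2.
Augmenting path A3→B2 (+1); matched 3.
Augmenting path A4→B2→A3→B3 (+1); matched 4.
No augmenting path remains; maximum matching = 4.
König certificate: {A1, A3, B2, B5} is a vertex cover of size 4 (every listed pair touches it), so no matching can be larger.

4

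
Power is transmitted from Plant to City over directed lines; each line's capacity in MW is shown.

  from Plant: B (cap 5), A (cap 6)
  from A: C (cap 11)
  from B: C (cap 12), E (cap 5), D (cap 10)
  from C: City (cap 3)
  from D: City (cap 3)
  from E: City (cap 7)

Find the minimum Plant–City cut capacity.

Augment Plant→A→C→City: bottleneck 3, flow now 3.
Augment Plant→B→D→City: bottleneck 3, flow now 6.
Augment Plant→B→E→City: bottleneck 2, flow now 8.
No augmenting path remains; maximum flow = 8.
By max-flow min-cut, the minimum cut capacity equals the max flow.
In the residual graph, reachable from Plant: {Plant, A, C}.
Min-cut edges: Plant→B (5), C→City (3); capacity 5 + 3 = 8.

8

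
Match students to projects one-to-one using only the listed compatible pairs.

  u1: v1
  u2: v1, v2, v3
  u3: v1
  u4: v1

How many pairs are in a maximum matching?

2

Unit-capacity flow: source→left, listed edges, right→sink; max matching = max flow.
Augmenting path u1→v1 (+1); matched 1.
Augmenting path u2→v2 (+1); matched 2.
No augmenting path remains; maximum matching = 2.
König certificate: {u2, v1} is a vertex cover of size 2 (every listed pair touches it), so no matching can be larger.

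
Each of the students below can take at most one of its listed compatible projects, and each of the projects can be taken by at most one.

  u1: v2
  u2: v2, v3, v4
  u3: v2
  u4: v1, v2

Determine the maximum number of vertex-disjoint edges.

3

Unit-capacity flow: source→left, listed edges, right→sink; max matching = max flow.
Augmenting path u1→v2 (+1); matched 1.
Augmenting path u2→v3 (+1); matched 2.
Augmenting path u4→v1 (+1); matched 3.
No augmenting path remains; maximum matching = 3.
König certificate: {u2, u4, v2} is a vertex cover of size 3 (every listed pair touches it), so no matching can be larger.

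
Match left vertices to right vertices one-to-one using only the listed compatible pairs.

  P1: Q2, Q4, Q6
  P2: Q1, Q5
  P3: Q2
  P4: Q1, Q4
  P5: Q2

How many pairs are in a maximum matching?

Unit-capacity flow: source→left, listed edges, right→sink; max matching = max flow.
Augmenting path P1→Q2 (+1); matched 1.
Augmenting path P2→Q1 (+1); matched 2.
Augmenting path P4→Q4 (+1); matched 3.
Augmenting path P3→Q2→P1→Q6 (+1); matched 4.
No augmenting path remains; maximum matching = 4.
König certificate: {P1, P2, P4, Q2} is a vertex cover of size 4 (every listed pair touches it), so no matching can be larger.

4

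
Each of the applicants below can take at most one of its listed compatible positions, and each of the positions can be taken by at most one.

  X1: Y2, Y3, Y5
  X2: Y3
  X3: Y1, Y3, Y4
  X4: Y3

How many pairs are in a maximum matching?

3

Unit-capacity flow: source→left, listed edges, right→sink; max matching = max flow.
Augmenting path X1→Y2 (+1); matched 1.
Augmenting path X2→Y3 (+1); matched 2.
Augmenting path X3→Y1 (+1); matched 3.
No augmenting path remains; maximum matching = 3.
König certificate: {X1, X3, Y3} is a vertex cover of size 3 (every listed pair touches it), so no matching can be larger.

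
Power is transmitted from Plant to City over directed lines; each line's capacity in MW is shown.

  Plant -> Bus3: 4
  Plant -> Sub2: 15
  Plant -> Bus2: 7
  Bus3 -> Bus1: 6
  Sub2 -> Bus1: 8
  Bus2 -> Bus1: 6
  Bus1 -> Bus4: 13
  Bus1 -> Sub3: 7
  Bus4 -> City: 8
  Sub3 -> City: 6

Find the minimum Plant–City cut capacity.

Augment Plant→Bus3→Bus1→Bus4→City: bottleneck 4, flow now 4.
Augment Plant→Sub2→Bus1→Bus4→City: bottleneck 4, flow now 8.
Augment Plant→Sub2→Bus1→Sub3→City: bottleneck 4, flow now 12.
Augment Plant→Bus2→Bus1→Sub3→City: bottleneck 2, flow now 14.
No augmenting path remains; maximum flow = 14.
By max-flow min-cut, the minimum cut capacity equals the max flow.
In the residual graph, reachable from Plant: {Plant, Bus3, Sub2, Bus2, Bus1, Bus4, Sub3}.
Min-cut edges: Bus4→City (8), Sub3→City (6); capacity 8 + 6 = 14.

14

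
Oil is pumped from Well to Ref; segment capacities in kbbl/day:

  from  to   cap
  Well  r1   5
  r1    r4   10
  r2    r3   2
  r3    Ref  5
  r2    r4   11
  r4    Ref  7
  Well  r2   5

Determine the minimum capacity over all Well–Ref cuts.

Augment Well→r1→r4→Ref: bottleneck 5, flow now 5.
Augment Well→r2→r3→Ref: bottleneck 2, flow now 7.
Augment Well→r2→r4→Ref: bottleneck 2, flow now 9.
No augmenting path remains; maximum flow = 9.
By max-flow min-cut, the minimum cut capacity equals the max flow.
In the residual graph, reachable from Well: {Well, r1, r2, r4}.
Min-cut edges: r2→r3 (2), r4→Ref (7); capacity 2 + 7 = 9.

9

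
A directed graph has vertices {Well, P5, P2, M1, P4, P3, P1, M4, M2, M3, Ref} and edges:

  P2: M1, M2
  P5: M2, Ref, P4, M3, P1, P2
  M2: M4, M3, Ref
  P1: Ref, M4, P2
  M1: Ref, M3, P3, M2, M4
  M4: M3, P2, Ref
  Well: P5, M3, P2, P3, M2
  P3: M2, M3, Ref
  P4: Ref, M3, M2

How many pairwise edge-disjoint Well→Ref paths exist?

Assign every edge capacity 1; by Menger, the answer equals the max flow.
Path Well→P5→Ref (+1); total 1.
Path Well→P3→Ref (+1); total 2.
Path Well→M2→Ref (+1); total 3.
Path Well→P2→M1→Ref (+1); total 4.
No residual Well→Ref path; max flow = 4.
Certifying cut of size 4: {Well→M2, Well→P2, Well→P3, Well→P5}.

4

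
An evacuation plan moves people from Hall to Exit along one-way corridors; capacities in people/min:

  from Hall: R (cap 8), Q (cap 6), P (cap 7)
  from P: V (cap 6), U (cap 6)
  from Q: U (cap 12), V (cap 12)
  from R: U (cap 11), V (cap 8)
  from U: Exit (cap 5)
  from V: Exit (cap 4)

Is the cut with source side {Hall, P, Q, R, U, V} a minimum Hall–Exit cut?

Yes — it is a minimum cut (capacity 9).

Given cut capacity: 5 + 4 = 9.
Augment Hall→P→U→Exit: bottleneck 5, flow now 5.
Augment Hall→P→V→Exit: bottleneck 2, flow now 7.
Augment Hall→Q→V→Exit: bottleneck 2, flow now 9.
No augmenting path remains; maximum flow = 9.
Cut capacity 9 equals the max flow, so it is a minimum cut.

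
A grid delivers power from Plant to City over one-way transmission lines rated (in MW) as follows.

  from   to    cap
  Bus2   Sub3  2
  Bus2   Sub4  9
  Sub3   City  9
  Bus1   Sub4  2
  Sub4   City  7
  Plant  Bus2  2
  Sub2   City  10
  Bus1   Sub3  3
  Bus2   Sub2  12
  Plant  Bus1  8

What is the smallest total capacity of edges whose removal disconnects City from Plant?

7

Augment Plant→Bus1→Sub3→City: bottleneck 3, flow now 3.
Augment Plant→Bus1→Sub4→City: bottleneck 2, flow now 5.
Augment Plant→Bus2→Sub2→City: bottleneck 2, flow now 7.
No augmenting path remains; maximum flow = 7.
By max-flow min-cut, the minimum cut capacity equals the max flow.
In the residual graph, reachable from Plant: {Plant, Bus1}.
Min-cut edges: Plant→Bus2 (2), Bus1→Sub3 (3), Bus1→Sub4 (2); capacity 2 + 3 + 2 = 7.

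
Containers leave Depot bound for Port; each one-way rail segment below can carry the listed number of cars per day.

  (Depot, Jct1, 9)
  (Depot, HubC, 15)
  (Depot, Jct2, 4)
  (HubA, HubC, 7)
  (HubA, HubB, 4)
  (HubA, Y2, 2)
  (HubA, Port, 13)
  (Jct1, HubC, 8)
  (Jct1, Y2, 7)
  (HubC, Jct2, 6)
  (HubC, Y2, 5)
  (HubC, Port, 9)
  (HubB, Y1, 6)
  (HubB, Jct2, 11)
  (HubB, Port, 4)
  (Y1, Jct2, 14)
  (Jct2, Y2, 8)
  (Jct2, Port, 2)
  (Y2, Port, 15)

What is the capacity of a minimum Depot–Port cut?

26

Augment Depot→HubC→Port: bottleneck 9, flow now 9.
Augment Depot→Jct2→Port: bottleneck 2, flow now 11.
Augment Depot→Jct1→Y2→Port: bottleneck 7, flow now 18.
Augment Depot→HubC→Y2→Port: bottleneck 5, flow now 23.
Augment Depot→Jct2→Y2→Port: bottleneck 2, flow now 25.
Augment Depot→HubC→Jct2→Y2→Port: bottleneck 1, flow now 26.
No augmenting path remains; maximum flow = 26.
By max-flow min-cut, the minimum cut capacity equals the max flow.
In the residual graph, reachable from Depot: {Depot, Jct1, HubC, Jct2, Y2}.
Min-cut edges: HubC→Port (9), Jct2→Port (2), Y2→Port (15); capacity 9 + 2 + 15 = 26.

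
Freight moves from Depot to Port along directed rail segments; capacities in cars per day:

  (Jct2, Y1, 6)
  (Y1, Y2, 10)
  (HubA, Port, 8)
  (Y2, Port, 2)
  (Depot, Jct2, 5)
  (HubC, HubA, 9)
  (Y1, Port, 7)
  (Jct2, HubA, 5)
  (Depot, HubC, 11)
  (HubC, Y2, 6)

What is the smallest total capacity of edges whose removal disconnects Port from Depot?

Augment Depot→Jct2→Y1→Port: bottleneck 5, flow now 5.
Augment Depot→HubC→HubA→Port: bottleneck 8, flow now 13.
Augment Depot→HubC→Y2→Port: bottleneck 2, flow now 15.
No augmenting path remains; maximum flow = 15.
By max-flow min-cut, the minimum cut capacity equals the max flow.
In the residual graph, reachable from Depot: {Depot, HubC, HubA, Y2}.
Min-cut edges: Depot→Jct2 (5), HubA→Port (8), Y2→Port (2); capacity 5 + 8 + 2 = 15.

15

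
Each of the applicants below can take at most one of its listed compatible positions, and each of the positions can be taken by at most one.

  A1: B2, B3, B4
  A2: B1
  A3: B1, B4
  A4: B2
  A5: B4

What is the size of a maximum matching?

Unit-capacity flow: source→left, listed edges, right→sink; max matching = max flow.
Augmenting path A1→B2 (+1); matched 1.
Augmenting path A2→B1 (+1); matched 2.
Augmenting path A3→B4 (+1); matched 3.
Augmenting path A4→B2→A1→B3 (+1); matched 4.
No augmenting path remains; maximum matching = 4.
König certificate: {A1, A4, B1, B4} is a vertex cover of size 4 (every listed pair touches it), so no matching can be larger.

4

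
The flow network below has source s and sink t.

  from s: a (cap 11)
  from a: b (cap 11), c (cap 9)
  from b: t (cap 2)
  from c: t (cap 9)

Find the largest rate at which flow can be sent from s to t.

Augment s→a→b→t: bottleneck 2, flow now 2.
Augment s→a→c→t: bottleneck 9, flow now 11.
No augmenting path remains; maximum flow = 11.
In the residual graph, reachable from s: {s}.
Min-cut edges: s→a (11); capacity 11 = 11.
This cut is saturated, so no flow can exceed 11.

11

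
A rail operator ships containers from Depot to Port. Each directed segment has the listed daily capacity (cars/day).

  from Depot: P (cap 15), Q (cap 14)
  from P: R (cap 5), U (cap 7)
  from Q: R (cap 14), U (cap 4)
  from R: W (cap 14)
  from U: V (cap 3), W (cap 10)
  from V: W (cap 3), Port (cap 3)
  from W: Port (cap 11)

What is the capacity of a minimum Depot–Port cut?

Augment Depot→P→R→W→Port: bottleneck 5, flow now 5.
Augment Depot→P→U→V→Port: bottleneck 3, flow now 8.
Augment Depot→P→U→W→Port: bottleneck 4, flow now 12.
Augment Depot→Q→R→W→Port: bottleneck 2, flow now 14.
No augmenting path remains; maximum flow = 14.
By max-flow min-cut, the minimum cut capacity equals the max flow.
In the residual graph, reachable from Depot: {Depot, P, Q, R, U, W}.
Min-cut edges: U→V (3), W→Port (11); capacity 3 + 11 = 14.

14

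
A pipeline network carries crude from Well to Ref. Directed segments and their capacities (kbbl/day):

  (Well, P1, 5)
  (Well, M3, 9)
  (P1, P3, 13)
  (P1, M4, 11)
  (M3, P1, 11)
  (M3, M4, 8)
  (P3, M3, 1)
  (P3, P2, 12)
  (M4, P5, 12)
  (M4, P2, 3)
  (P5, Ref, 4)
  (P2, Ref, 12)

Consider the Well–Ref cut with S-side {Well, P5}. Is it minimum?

No — its capacity is 18, but the minimum cut has capacity 14.

Given cut capacity: 5 + 9 + 4 = 18.
Augment Well→P1→P3→P2→Ref: bottleneck 5, flow now 5.
Augment Well→M3→M4→P5→Ref: bottleneck 4, flow now 9.
Augment Well→M3→M4→P2→Ref: bottleneck 3, flow now 12.
Augment Well→M3→P1→P3→P2→Ref: bottleneck 2, flow now 14.
No augmenting path remains; maximum flow = 14.
In the residual graph, reachable from Well: {Well}.
Min-cut edges: Well→P1 (5), Well→M3 (9); capacity 5 + 9 = 14.
Cut capacity 18 exceeds the max flow 14, so it is not minimum.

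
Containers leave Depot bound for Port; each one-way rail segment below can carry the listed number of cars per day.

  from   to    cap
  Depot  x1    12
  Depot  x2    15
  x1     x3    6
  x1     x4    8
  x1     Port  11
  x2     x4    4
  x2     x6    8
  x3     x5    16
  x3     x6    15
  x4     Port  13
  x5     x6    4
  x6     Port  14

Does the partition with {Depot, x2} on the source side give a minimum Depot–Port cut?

Yes — it is a minimum cut (capacity 24).

Given cut capacity: 12 + 4 + 8 = 24.
Augment Depot→x1→Port: bottleneck 11, flow now 11.
Augment Depot→x1→x4→Port: bottleneck 1, flow now 12.
Augment Depot→x2→x4→Port: bottleneck 4, flow now 16.
Augment Depot→x2→x6→Port: bottleneck 8, flow now 24.
No augmenting path remains; maximum flow = 24.
Cut capacity 24 equals the max flow, so it is a minimum cut.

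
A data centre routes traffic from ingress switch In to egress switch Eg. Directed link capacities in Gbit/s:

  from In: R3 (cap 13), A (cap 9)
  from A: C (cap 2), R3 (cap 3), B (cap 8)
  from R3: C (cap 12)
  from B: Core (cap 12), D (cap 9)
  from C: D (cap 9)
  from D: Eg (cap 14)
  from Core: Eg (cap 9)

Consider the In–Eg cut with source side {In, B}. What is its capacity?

43

Edges leaving {In, B}: In→A (9), In→R3 (13), B→D (9), B→Core (12).
Cut capacity = 9 + 13 + 9 + 12 = 43.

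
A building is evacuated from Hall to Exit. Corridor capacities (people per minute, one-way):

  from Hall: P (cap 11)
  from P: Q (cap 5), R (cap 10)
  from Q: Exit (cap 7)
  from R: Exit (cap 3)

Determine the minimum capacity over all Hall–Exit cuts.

Augment Hall→P→Q→Exit: bottleneck 5, flow now 5.
Augment Hall→P→R→Exit: bottleneck 3, flow now 8.
No augmenting path remains; maximum flow = 8.
By max-flow min-cut, the minimum cut capacity equals the max flow.
In the residual graph, reachable from Hall: {Hall, P, R}.
Min-cut edges: P→Q (5), R→Exit (3); capacity 5 + 3 = 8.

8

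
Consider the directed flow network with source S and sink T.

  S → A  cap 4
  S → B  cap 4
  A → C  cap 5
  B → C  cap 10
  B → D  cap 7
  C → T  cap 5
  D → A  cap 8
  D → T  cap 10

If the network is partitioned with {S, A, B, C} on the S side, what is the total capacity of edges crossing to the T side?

12

Edges leaving {S, A, B, C}: B→D (7), C→T (5).
Cut capacity = 7 + 5 = 12.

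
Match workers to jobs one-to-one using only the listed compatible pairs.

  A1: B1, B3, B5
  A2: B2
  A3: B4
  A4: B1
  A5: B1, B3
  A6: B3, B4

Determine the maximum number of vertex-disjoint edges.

Unit-capacity flow: source→left, listed edges, right→sink; max matching = max flow.
Augmenting path A1→B1 (+1); matched 1.
Augmenting path A2→B2 (+1); matched 2.
Augmenting path A3→B4 (+1); matched 3.
Augmenting path A5→B3 (+1); matched 4.
Augmenting path A4→B1→A1→B5 (+1); matched 5.
No augmenting path remains; maximum matching = 5.
König certificate: {A1, A2, B1, B3, B4} is a vertex cover of size 5 (every listed pair touches it), so no matching can be larger.

5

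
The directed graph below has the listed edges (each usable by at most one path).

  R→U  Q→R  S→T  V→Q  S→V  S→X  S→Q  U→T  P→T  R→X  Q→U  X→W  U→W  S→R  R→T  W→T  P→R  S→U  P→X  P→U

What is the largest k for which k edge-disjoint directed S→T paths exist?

4

Assign every edge capacity 1; by Menger, the answer equals the max flow.
Path S→T (+1); total 1.
Path S→R→T (+1); total 2.
Path S→U→T (+1); total 3.
Path S→X→W→T (+1); total 4.
No residual S→T path; max flow = 4.
Certifying cut of size 4: {R→T, S→T, U→T, W→T}.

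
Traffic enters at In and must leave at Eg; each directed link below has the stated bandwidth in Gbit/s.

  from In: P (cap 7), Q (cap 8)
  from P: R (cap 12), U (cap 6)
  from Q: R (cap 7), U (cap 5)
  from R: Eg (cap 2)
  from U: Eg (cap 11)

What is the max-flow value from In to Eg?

13

Augment In→P→R→Eg: bottleneck 2, flow now 2.
Augment In→P→U→Eg: bottleneck 5, flow now 7.
Augment In→Q→U→Eg: bottleneck 5, flow now 12.
Augment In→Q→R→P→U→Eg: bottleneck 1, flow now 13. (uses reverse residual edge)
No augmenting path remains; maximum flow = 13.
In the residual graph, reachable from In: {In, P, Q, R}.
Min-cut edges: P→U (6), Q→U (5), R→Eg (2); capacity 6 + 5 + 2 = 13.
This cut is saturated, so no flow can exceed 13.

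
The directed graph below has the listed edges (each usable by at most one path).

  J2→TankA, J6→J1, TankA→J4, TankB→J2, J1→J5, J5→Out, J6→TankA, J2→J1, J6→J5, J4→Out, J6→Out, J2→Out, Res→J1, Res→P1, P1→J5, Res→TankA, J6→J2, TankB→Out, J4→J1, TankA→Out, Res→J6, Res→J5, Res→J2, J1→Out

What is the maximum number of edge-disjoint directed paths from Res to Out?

5

Assign every edge capacity 1; by Menger, the answer equals the max flow.
Path Res→J6→Out (+1); total 1.
Path Res→TankA→Out (+1); total 2.
Path Res→J2→Out (+1); total 3.
Path Res→J5→Out (+1); total 4.
Path Res→J1→Out (+1); total 5.
No residual Res→Out path; max flow = 5.
Certifying cut of size 5: {J5→Out, Res→J1, Res→J2, Res→J6, Res→TankA}.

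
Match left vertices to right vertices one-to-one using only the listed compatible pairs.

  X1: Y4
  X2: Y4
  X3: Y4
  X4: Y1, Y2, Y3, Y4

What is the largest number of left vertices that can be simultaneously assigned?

Unit-capacity flow: source→left, listed edges, right→sink; max matching = max flow.
Augmenting path X1→Y4 (+1); matched 1.
Augmenting path X4→Y1 (+1); matched 2.
No augmenting path remains; maximum matching = 2.
König certificate: {X4, Y4} is a vertex cover of size 2 (every listed pair touches it), so no matching can be larger.

2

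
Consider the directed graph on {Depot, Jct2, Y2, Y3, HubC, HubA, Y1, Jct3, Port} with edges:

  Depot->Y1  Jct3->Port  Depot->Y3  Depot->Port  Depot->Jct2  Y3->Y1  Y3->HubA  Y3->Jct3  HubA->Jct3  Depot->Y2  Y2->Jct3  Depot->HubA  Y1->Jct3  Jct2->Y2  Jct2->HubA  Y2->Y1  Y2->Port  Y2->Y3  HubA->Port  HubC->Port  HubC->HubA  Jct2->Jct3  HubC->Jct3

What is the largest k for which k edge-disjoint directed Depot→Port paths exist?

Assign every edge capacity 1; by Menger, the answer equals the max flow.
Path Depot→Port (+1); total 1.
Path Depot→Y2→Port (+1); total 2.
Path Depot→HubA→Port (+1); total 3.
Path Depot→Jct2→Jct3→Port (+1); total 4.
No residual Depot→Port path; max flow = 4.
Certifying cut of size 4: {Depot→Port, HubA→Port, Jct3→Port, Y2→Port}.

4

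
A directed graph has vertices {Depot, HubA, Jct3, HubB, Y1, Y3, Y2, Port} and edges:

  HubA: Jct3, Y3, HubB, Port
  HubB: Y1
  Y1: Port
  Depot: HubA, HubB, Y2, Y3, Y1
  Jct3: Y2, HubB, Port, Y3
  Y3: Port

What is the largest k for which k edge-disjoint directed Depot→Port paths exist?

Assign every edge capacity 1; by Menger, the answer equals the max flow.
Path Depot→HubA→Port (+1); total 1.
Path Depot→Y1→Port (+1); total 2.
Path Depot→Y3→Port (+1); total 3.
No residual Depot→Port path; max flow = 3.
Certifying cut of size 3: {Depot→HubA, Depot→Y3, Y1→Port}.

3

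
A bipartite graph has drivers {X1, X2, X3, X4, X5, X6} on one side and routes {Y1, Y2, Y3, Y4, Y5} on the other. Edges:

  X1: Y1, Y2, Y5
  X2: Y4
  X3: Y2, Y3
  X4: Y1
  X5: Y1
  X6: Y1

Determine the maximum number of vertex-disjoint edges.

Unit-capacity flow: source→left, listed edges, right→sink; max matching = max flow.
Augmenting path X1→Y1 (+1); matched 1.
Augmenting path X2→Y4 (+1); matched 2.
Augmenting path X3→Y2 (+1); matched 3.
Augmenting path X4→Y1→X1→Y5 (+1); matched 4.
No augmenting path remains; maximum matching = 4.
König certificate: {X1, X2, X3, Y1} is a vertex cover of size 4 (every listed pair touches it), so no matching can be larger.

4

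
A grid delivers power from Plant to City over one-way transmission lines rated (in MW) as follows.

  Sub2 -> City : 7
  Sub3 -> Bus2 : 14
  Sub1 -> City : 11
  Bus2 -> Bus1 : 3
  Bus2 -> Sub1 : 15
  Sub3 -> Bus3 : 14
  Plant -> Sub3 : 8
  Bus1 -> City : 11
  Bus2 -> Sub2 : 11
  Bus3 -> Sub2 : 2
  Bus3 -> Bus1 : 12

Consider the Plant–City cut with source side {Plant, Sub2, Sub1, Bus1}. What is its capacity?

Edges leaving {Plant, Sub2, Sub1, Bus1}: Plant→Sub3 (8), Sub2→City (7), Sub1→City (11), Bus1→City (11).
Cut capacity = 8 + 7 + 11 + 11 = 37.

37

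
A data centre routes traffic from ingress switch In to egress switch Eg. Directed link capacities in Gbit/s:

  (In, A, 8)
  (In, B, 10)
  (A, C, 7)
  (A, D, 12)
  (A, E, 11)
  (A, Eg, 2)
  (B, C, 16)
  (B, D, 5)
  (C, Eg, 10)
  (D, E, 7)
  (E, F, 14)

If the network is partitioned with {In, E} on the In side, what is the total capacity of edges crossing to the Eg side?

32

Edges leaving {In, E}: In→A (8), In→B (10), E→F (14).
Cut capacity = 8 + 10 + 14 = 32.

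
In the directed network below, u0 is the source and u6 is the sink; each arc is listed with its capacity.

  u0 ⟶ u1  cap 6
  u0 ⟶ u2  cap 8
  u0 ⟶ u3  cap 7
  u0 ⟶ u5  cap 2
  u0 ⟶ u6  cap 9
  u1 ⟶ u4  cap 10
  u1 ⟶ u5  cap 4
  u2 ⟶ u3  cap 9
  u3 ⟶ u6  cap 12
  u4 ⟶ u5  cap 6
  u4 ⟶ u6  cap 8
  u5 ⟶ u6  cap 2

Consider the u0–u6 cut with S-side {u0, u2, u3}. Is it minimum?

Given cut capacity: 6 + 2 + 9 + 12 = 29.
Augment u0→u6: bottleneck 9, flow now 9.
Augment u0→u3→u6: bottleneck 7, flow now 16.
Augment u0→u5→u6: bottleneck 2, flow now 18.
Augment u0→u1→u4→u6: bottleneck 6, flow now 24.
Augment u0→u2→u3→u6: bottleneck 5, flow now 29.
No augmenting path remains; maximum flow = 29.
Cut capacity 29 equals the max flow, so it is a minimum cut.

Yes — it is a minimum cut (capacity 29).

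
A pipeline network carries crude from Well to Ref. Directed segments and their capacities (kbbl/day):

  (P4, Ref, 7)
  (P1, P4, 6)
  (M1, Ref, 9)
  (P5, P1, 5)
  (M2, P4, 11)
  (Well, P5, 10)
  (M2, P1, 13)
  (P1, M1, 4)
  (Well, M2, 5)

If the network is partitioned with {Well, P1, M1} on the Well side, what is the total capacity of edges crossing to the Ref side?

30

Edges leaving {Well, P1, M1}: Well→M2 (5), Well→P5 (10), P1→P4 (6), M1→Ref (9).
Cut capacity = 5 + 10 + 6 + 9 = 30.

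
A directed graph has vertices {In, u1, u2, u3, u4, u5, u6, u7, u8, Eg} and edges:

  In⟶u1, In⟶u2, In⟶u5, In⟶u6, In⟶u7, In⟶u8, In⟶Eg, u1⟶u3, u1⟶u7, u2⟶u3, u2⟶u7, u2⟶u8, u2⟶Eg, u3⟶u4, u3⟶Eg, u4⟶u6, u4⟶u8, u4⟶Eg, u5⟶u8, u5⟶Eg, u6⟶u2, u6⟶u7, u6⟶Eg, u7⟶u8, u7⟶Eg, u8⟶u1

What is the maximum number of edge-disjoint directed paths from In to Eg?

Assign every edge capacity 1; by Menger, the answer equals the max flow.
Path In→Eg (+1); total 1.
Path In→u2→Eg (+1); total 2.
Path In→u5→Eg (+1); total 3.
Path In→u6→Eg (+1); total 4.
Path In→u7→Eg (+1); total 5.
Path In→u1→u3→Eg (+1); total 6.
No residual In→Eg path; max flow = 6.
Certifying cut of size 6: {In→Eg, In→u2, In→u5, In→u6, u1→u3, u7→Eg}.

6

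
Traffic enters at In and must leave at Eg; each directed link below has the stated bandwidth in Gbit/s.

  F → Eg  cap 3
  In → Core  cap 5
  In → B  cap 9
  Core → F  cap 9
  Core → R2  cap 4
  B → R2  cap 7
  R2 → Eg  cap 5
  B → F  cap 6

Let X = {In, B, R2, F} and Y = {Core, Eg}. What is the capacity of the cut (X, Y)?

13

Edges leaving {In, B, R2, F}: In→Core (5), R2→Eg (5), F→Eg (3).
Cut capacity = 5 + 5 + 3 = 13.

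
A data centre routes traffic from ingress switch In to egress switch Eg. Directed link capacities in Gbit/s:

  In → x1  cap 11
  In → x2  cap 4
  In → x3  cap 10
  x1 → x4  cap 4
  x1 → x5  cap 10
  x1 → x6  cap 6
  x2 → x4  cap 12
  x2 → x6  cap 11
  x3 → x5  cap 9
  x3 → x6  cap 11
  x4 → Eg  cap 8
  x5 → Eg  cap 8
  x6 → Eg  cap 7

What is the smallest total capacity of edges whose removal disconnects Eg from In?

23

Augment In→x1→x4→Eg: bottleneck 4, flow now 4.
Augment In→x1→x5→Eg: bottleneck 7, flow now 11.
Augment In→x2→x4→Eg: bottleneck 4, flow now 15.
Augment In→x3→x5→Eg: bottleneck 1, flow now 16.
Augment In→x3→x6→Eg: bottleneck 7, flow now 23.
No augmenting path remains; maximum flow = 23.
By max-flow min-cut, the minimum cut capacity equals the max flow.
In the residual graph, reachable from In: {In, x1, x3, x5, x6}.
Min-cut edges: In→x2 (4), x1→x4 (4), x5→Eg (8), x6→Eg (7); capacity 4 + 4 + 8 + 7 = 23.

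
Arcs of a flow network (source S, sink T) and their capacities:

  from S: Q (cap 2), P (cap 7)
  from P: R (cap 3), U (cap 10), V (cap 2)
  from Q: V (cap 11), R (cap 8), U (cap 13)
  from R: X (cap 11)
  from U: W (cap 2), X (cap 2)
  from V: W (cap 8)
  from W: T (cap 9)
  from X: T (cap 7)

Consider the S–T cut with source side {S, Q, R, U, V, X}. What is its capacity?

24

Edges leaving {S, Q, R, U, V, X}: S→P (7), U→W (2), V→W (8), X→T (7).
Cut capacity = 7 + 2 + 8 + 7 = 24.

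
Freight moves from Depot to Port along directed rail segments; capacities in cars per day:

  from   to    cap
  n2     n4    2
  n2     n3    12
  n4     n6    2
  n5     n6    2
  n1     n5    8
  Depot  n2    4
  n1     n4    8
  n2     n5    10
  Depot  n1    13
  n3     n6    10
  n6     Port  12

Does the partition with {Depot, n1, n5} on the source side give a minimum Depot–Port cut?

Given cut capacity: 4 + 8 + 2 = 14.
Augment Depot→n1→n4→n6→Port: bottleneck 2, flow now 2.
Augment Depot→n1→n5→n6→Port: bottleneck 2, flow now 4.
Augment Depot→n2→n3→n6→Port: bottleneck 4, flow now 8.
No augmenting path remains; maximum flow = 8.
In the residual graph, reachable from Depot: {Depot, n1, n4, n5}.
Min-cut edges: Depot→n2 (4), n4→n6 (2), n5→n6 (2); capacity 4 + 2 + 2 = 8.
Cut capacity 14 exceeds the max flow 8, so it is not minimum.

No — its capacity is 14, but the minimum cut has capacity 8.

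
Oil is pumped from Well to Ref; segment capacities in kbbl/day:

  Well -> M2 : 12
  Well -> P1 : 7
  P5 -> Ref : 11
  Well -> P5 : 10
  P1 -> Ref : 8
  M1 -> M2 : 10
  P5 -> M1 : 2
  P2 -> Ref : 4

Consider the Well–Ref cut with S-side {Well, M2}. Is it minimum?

Given cut capacity: 10 + 7 = 17.
Augment Well→P5→Ref: bottleneck 10, flow now 10.
Augment Well→P1→Ref: bottleneck 7, flow now 17.
No augmenting path remains; maximum flow = 17.
Cut capacity 17 equals the max flow, so it is a minimum cut.

Yes — it is a minimum cut (capacity 17).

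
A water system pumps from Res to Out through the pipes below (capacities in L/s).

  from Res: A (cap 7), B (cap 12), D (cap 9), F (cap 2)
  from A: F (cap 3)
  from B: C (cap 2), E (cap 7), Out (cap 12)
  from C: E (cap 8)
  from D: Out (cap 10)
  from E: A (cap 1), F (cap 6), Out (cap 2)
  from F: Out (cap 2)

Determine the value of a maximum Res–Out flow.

Augment Res→B→Out: bottleneck 12, flow now 12.
Augment Res→D→Out: bottleneck 9, flow now 21.
Augment Res→F→Out: bottleneck 2, flow now 23.
No augmenting path remains; maximum flow = 23.
In the residual graph, reachable from Res: {Res, A, F}.
Min-cut edges: Res→B (12), Res→D (9), F→Out (2); capacity 12 + 9 + 2 = 23.
This cut is saturated, so no flow can exceed 23.

23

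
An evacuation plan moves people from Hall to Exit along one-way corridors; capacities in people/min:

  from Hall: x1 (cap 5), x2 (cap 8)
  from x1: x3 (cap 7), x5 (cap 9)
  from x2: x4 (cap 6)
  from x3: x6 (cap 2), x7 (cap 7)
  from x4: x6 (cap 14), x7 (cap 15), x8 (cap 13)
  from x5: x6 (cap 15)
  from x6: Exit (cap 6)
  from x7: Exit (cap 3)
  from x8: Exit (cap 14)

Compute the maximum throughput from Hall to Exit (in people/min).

Augment Hall→x1→x3→x6→Exit: bottleneck 2, flow now 2.
Augment Hall→x1→x3→x7→Exit: bottleneck 3, flow now 5.
Augment Hall→x2→x4→x6→Exit: bottleneck 4, flow now 9.
Augment Hall→x2→x4→x8→Exit: bottleneck 2, flow now 11.
No augmenting path remains; maximum flow = 11.
In the residual graph, reachable from Hall: {Hall, x2}.
Min-cut edges: Hall→x1 (5), x2→x4 (6); capacity 5 + 6 = 11.
This cut is saturated, so no flow can exceed 11.

11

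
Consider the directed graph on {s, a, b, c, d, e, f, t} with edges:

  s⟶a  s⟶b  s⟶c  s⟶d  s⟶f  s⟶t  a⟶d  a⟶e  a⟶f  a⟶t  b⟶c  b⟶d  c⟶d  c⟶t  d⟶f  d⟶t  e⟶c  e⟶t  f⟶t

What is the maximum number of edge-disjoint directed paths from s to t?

Assign every edge capacity 1; by Menger, the answer equals the max flow.
Path s→t (+1); total 1.
Path s→a→t (+1); total 2.
Path s→c→t (+1); total 3.
Path s→d→t (+1); total 4.
Path s→f→t (+1); total 5.
No residual s→t path; max flow = 5.
Certifying cut of size 5: {c→t, d→t, f→t, s→a, s→t}.

5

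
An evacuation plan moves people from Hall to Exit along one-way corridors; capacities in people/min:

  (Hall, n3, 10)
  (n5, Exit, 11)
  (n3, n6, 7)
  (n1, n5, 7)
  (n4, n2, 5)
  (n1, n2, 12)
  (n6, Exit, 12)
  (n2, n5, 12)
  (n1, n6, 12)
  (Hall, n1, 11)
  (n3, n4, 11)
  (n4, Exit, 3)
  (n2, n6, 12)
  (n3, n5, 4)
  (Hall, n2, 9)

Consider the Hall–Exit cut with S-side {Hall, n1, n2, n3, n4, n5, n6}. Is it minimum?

Yes — it is a minimum cut (capacity 26).

Given cut capacity: 3 + 11 + 12 = 26.
Augment Hall→n1→n5→Exit: bottleneck 7, flow now 7.
Augment Hall→n1→n6→Exit: bottleneck 4, flow now 11.
Augment Hall→n2→n5→Exit: bottleneck 4, flow now 15.
Augment Hall→n2→n6→Exit: bottleneck 5, flow now 20.
Augment Hall→n3→n4→Exit: bottleneck 3, flow now 23.
Augment Hall→n3→n6→Exit: bottleneck 3, flow now 26.
No augmenting path remains; maximum flow = 26.
Cut capacity 26 equals the max flow, so it is a minimum cut.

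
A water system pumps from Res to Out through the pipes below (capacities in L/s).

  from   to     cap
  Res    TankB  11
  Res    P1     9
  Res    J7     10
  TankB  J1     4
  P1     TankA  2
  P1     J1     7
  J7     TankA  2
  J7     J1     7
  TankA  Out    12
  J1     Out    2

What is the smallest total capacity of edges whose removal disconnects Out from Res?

Augment Res→TankB→J1→Out: bottleneck 2, flow now 2.
Augment Res→P1→TankA→Out: bottleneck 2, flow now 4.
Augment Res→J7→TankA→Out: bottleneck 2, flow now 6.
No augmenting path remains; maximum flow = 6.
By max-flow min-cut, the minimum cut capacity equals the max flow.
In the residual graph, reachable from Res: {Res, TankB, P1, J7, J1}.
Min-cut edges: P1→TankA (2), J7→TankA (2), J1→Out (2); capacity 2 + 2 + 2 = 6.

6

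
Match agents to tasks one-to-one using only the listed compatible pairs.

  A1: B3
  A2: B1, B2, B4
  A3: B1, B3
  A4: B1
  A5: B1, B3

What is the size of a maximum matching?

3

Unit-capacity flow: source→left, listed edges, right→sink; max matching = max flow.
Augmenting path A1→B3 (+1); matched 1.
Augmenting path A2→B1 (+1); matched 2.
Augmenting path A3→B1→A2→B2 (+1); matched 3.
No augmenting path remains; maximum matching = 3.
König certificate: {A2, B1, B3} is a vertex cover of size 3 (every listed pair touches it), so no matching can be larger.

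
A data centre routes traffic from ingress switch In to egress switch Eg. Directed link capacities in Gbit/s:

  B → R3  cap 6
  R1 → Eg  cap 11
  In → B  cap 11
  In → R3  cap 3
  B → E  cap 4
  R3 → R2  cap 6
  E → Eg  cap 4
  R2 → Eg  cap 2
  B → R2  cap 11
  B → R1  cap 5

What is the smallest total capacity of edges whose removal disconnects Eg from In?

Augment In→R3→R2→Eg: bottleneck 2, flow now 2.
Augment In→B→E→Eg: bottleneck 4, flow now 6.
Augment In→B→R1→Eg: bottleneck 5, flow now 11.
No augmenting path remains; maximum flow = 11.
By max-flow min-cut, the minimum cut capacity equals the max flow.
In the residual graph, reachable from In: {In, R3, B, R2}.
Min-cut edges: B→E (4), B→R1 (5), R2→Eg (2); capacity 4 + 5 + 2 = 11.

11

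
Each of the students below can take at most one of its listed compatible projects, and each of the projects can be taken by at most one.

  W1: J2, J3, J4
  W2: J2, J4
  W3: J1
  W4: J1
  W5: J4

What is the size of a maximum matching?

Unit-capacity flow: source→left, listed edges, right→sink; max matching = max flow.
Augmenting path W1→J2 (+1); matched 1.
Augmenting path W2→J4 (+1); matched 2.
Augmenting path W3→J1 (+1); matched 3.
Augmenting path W5→J4→W2→J2→W1→J3 (+1); matched 4.
No augmenting path remains; maximum matching = 4.
König certificate: {W1, W2, W5, J1} is a vertex cover of size 4 (every listed pair touches it), so no matching can be larger.

4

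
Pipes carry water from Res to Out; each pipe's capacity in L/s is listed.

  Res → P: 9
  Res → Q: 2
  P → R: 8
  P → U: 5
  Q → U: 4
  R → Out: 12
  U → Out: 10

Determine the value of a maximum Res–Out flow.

11

Augment Res→P→R→Out: bottleneck 8, flow now 8.
Augment Res→P→U→Out: bottleneck 1, flow now 9.
Augment Res→Q→U→Out: bottleneck 2, flow now 11.
No augmenting path remains; maximum flow = 11.
In the residual graph, reachable from Res: {Res}.
Min-cut edges: Res→P (9), Res→Q (2); capacity 9 + 2 = 11.
This cut is saturated, so no flow can exceed 11.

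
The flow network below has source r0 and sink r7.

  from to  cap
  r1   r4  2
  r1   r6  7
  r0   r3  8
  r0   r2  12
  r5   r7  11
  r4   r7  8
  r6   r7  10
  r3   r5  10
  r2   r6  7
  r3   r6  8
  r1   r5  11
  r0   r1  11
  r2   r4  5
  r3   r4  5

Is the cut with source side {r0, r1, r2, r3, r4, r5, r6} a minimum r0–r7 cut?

Yes — it is a minimum cut (capacity 29).

Given cut capacity: 8 + 11 + 10 = 29.
Augment r0→r1→r4→r7: bottleneck 2, flow now 2.
Augment r0→r1→r5→r7: bottleneck 9, flow now 11.
Augment r0→r2→r4→r7: bottleneck 5, flow now 16.
Augment r0→r2→r6→r7: bottleneck 7, flow now 23.
Augment r0→r3→r4→r7: bottleneck 1, flow now 24.
Augment r0→r3→r5→r7: bottleneck 2, flow now 26.
Augment r0→r3→r6→r7: bottleneck 3, flow now 29.
No augmenting path remains; maximum flow = 29.
Cut capacity 29 equals the max flow, so it is a minimum cut.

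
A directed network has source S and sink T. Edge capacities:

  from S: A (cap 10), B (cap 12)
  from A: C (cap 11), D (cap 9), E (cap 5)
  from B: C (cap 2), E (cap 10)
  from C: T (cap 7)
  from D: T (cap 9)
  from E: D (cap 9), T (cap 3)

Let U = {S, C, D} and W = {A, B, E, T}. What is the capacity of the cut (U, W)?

Edges leaving {S, C, D}: S→A (10), S→B (12), C→T (7), D→T (9).
Cut capacity = 10 + 12 + 7 + 9 = 38.

38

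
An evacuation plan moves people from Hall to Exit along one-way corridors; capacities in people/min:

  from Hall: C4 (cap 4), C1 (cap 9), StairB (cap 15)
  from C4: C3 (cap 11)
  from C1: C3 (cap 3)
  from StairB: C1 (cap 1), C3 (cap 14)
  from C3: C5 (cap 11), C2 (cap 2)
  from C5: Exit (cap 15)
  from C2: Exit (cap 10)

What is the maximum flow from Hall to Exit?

13

Augment Hall→C4→C3→C5→Exit: bottleneck 4, flow now 4.
Augment Hall→C1→C3→C5→Exit: bottleneck 3, flow now 7.
Augment Hall→StairB→C3→C5→Exit: bottleneck 4, flow now 11.
Augment Hall→StairB→C3→C2→Exit: bottleneck 2, flow now 13.
No augmenting path remains; maximum flow = 13.
In the residual graph, reachable from Hall: {Hall, C4, C1, StairB, C3}.
Min-cut edges: C3→C5 (11), C3→C2 (2); capacity 11 + 2 = 13.
This cut is saturated, so no flow can exceed 13.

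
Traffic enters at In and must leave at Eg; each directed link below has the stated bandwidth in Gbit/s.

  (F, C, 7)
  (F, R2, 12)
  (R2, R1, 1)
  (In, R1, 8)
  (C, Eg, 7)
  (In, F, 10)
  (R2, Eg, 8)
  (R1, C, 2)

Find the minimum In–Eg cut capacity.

Augment In→R1→C→Eg: bottleneck 2, flow now 2.
Augment In→F→R2→Eg: bottleneck 8, flow now 10.
Augment In→F→C→Eg: bottleneck 2, flow now 12.
No augmenting path remains; maximum flow = 12.
By max-flow min-cut, the minimum cut capacity equals the max flow.
In the residual graph, reachable from In: {In, R1}.
Min-cut edges: In→F (10), R1→C (2); capacity 10 + 2 = 12.

12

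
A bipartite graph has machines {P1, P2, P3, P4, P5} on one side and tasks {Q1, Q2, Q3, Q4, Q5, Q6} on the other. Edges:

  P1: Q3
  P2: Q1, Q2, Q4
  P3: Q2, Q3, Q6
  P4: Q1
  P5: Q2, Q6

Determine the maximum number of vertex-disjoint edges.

5

Unit-capacity flow: source→left, listed edges, right→sink; max matching = max flow.
Augmenting path P1→Q3 (+1); matched 1.
Augmenting path P2→Q1 (+1); matched 2.
Augmenting path P3→Q2 (+1); matched 3.
Augmenting path P5→Q6 (+1); matched 4.
Augmenting path P4→Q1→P2→Q4 (+1); matched 5.
No augmenting path remains; maximum matching = 5.
König certificate: {P1, P2, P3, P4, P5} is a vertex cover of size 5 (every listed pair touches it), so no matching can be larger.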